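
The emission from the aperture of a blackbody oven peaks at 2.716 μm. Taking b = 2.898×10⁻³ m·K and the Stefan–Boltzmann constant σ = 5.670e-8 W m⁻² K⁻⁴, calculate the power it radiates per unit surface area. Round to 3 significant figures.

I ≈ 7.35×10⁴ W/m²

Wien's law: T = b/λ_max = 2.898×10⁻³/2.716×10⁻⁶ = 1067.01 K.
Then I = σT⁴ = 5.670×10⁻⁸×(1067.01)⁴ = 7.35×10⁴ W/m².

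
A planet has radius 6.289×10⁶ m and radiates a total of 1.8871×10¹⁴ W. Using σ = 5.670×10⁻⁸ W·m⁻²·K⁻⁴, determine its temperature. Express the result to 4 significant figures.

Surface area A = 4πR² = 4π(6.289×10⁶ m)² = 4.97019×10¹⁴ m².
P = σAT⁴ ⇒ T = (P/(σA))^(1/4) = (1.8871×10¹⁴/(5.670×10⁻⁸×4.97019×10¹⁴))^(1/4) = 50.87 K.

T ≈ 50.87 K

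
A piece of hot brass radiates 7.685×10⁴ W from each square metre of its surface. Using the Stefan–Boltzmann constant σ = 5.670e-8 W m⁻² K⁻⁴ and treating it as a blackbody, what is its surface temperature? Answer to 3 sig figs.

I = σT⁴, so T = (I/σ)^(1/4) = (7.685×10⁴/(5.670×10⁻⁸))^(1/4) = 1.08×10³ K.

T ≈ 1.08×10³ K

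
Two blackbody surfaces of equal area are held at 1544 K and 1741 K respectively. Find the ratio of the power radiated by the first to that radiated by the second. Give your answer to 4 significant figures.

With equal areas, P₁/P₂ = (T₁/T₂)⁴ = (1544/1741)⁴ = 0.6186.

P₁/P₂ ≈ 0.6186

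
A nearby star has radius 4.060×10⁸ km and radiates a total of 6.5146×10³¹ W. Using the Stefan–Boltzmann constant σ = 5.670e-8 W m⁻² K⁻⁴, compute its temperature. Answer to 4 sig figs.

Surface area A = 4πR² = 4π(4.060×10¹¹ m)² = 2.07139×10²⁴ m².
P = σAT⁴ ⇒ T = (P/(σA))^(1/4) = (6.5146×10³¹/(5.670×10⁻⁸×2.07139×10²⁴))^(1/4) = 4853 K.

T ≈ 4853 K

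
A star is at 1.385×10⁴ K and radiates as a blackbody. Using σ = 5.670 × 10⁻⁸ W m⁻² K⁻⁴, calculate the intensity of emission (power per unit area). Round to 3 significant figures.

Stefan–Boltzmann: I = σT⁴ = 5.670×10⁻⁸ × (1.385×10⁴)⁴ = 2.09×10⁹ W/m².

I ≈ 2.09×10⁹ W/m²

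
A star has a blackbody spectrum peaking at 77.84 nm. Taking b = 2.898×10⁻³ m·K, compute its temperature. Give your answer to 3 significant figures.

T ≈ 3.72×10⁴ K

Wien's law gives T = b/λ_max = (2.898×10⁻³ m·K)/(7.784×10⁻⁸ m) = 3.72×10⁴ K.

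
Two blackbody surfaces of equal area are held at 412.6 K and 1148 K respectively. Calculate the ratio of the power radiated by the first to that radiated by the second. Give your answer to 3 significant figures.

With equal areas, P₁/P₂ = (T₁/T₂)⁴ = (412.6/1148)⁴ = 0.0167.

P₁/P₂ ≈ 0.0167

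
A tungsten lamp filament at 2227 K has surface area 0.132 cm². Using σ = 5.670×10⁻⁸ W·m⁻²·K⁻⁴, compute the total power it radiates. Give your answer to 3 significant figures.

Area A = 0.132 cm² = 1.32×10⁻⁵ m².
P = σAT⁴ = 5.670×10⁻⁸ × 1.32×10⁻⁵ × (2227)⁴ = 18.4 W.

P ≈ 18.4 W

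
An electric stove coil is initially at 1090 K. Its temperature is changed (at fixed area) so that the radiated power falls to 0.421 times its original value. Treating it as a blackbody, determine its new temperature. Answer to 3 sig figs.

P ∝ T⁴, so T₂/T₁ = (P₂/P₁)^(1/4) = (0.421)^(1/4) = 0.805509.
T₂ = 1090 × 0.805509 = 878 K.

T₂ ≈ 878 K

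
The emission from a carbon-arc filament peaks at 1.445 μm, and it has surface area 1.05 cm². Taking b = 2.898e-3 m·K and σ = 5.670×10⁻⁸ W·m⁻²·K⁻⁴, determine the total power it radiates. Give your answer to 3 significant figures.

Wien's law: T = b/λ_max = 2.898×10⁻³/1.445×10⁻⁶ = 2005.54 K.
Area A = 1.05 cm² = 1.05×10⁻⁴ m².
Then P = σAT⁴ = 5.670×10⁻⁸×1.05×10⁻⁴×(2005.54)⁴ = 96.3 W.

P ≈ 96.3 W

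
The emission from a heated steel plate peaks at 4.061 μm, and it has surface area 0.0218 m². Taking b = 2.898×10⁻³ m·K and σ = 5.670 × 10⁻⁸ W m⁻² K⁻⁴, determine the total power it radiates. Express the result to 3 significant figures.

Wien's law: T = b/λ_max = 2.898×10⁻³/4.061×10⁻⁶ = 713.617 K.
Area A = 0.0218 m².
Then P = σAT⁴ = 5.670×10⁻⁸×0.0218×(713.617)⁴ = 321 W.

P ≈ 321 W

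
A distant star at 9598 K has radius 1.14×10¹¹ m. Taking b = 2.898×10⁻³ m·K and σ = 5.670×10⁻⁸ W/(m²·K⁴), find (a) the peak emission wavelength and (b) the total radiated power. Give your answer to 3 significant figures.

λ_max ≈ 302 nm; P ≈ 7.86×10³¹ W

(a) λ_max = b/T = 2.898×10⁻³/9598 = 3.019×10⁻⁷ m = 302 nm.
Surface area A = 4πR² = 4π(1.14×10¹¹ m)² = 1.63313×10²³ m².
(b) P = σAT⁴ = 5.670×10⁻⁸×1.63313×10²³×(9598)⁴ = 7.86×10³¹ W.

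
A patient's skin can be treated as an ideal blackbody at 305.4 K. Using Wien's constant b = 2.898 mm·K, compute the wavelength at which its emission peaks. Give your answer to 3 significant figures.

Wien's displacement law: λ_max = b/T = (2.898×10⁻³ m·K)/(305.4 K) = 9.489×10⁻⁶ m.
That is 9.49 μm, in the infrared range.

λ_max ≈ 9.49 μm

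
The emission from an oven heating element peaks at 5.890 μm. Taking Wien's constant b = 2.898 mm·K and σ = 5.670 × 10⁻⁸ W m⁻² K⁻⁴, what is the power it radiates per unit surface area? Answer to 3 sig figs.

I ≈ 3.32×10³ W/m²

Wien's law: T = b/λ_max = 2.898×10⁻³/5.890×10⁻⁶ = 492.020 K.
Then I = σT⁴ = 5.670×10⁻⁸×(492.020)⁴ = 3.32×10³ W/m².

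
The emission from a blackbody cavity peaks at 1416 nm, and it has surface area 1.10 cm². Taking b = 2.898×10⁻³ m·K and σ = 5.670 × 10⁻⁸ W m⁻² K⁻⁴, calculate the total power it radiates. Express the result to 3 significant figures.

P ≈ 109 W

Wien's law: T = b/λ_max = 2.898×10⁻³/1.416×10⁻⁶ = 2046.61 K.
Area A = 1.10 cm² = 1.10×10⁻⁴ m².
Then P = σAT⁴ = 5.670×10⁻⁸×1.10×10⁻⁴×(2046.61)⁴ = 109 W.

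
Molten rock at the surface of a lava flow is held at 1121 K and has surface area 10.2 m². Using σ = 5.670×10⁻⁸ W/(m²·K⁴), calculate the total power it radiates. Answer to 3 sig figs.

P ≈ 9.13×10⁵ W

Area A = 10.2 m².
P = σAT⁴ = 5.670×10⁻⁸ × 10.2 × (1121)⁴ = 9.13×10⁵ W.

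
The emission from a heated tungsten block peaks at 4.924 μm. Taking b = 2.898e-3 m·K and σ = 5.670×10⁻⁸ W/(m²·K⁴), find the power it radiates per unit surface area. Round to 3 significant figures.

Wien's law: T = b/λ_max = 2.898×10⁻³/4.924×10⁻⁶ = 588.546 K.
Then I = σT⁴ = 5.670×10⁻⁸×(588.546)⁴ = 6.80×10³ W/m².

I ≈ 6.80×10³ W/m²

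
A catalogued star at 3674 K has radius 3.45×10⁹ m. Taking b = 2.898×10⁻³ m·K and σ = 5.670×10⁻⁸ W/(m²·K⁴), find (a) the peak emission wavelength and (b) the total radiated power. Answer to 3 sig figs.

λ_max ≈ 789 nm; P ≈ 1.55×10²⁷ W

(a) λ_max = b/T = 2.898×10⁻³/3674 = 7.888×10⁻⁷ m = 789 nm.
Surface area A = 4πR² = 4π(3.45×10⁹ m)² = 1.49571×10²⁰ m².
(b) P = σAT⁴ = 5.670×10⁻⁸×1.49571×10²⁰×(3674)⁴ = 1.55×10²⁷ W.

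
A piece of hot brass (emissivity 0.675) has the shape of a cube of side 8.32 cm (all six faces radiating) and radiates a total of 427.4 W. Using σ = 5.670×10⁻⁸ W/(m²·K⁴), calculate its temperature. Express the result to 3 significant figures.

Area A = 6s² = 6×(0.0832 m)² = 0.0415334 m².
P = εσAT⁴ ⇒ T = (P/(εσA))^(1/4) = (427.4/(0.675×5.670×10⁻⁸×0.0415334))^(1/4) = 720 K.

T ≈ 720 K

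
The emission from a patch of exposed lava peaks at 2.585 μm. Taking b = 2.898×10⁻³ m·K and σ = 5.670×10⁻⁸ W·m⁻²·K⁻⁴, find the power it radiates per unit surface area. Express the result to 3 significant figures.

I ≈ 8.96×10⁴ W/m²

Wien's law: T = b/λ_max = 2.898×10⁻³/2.585×10⁻⁶ = 1121.08 K.
Then I = σT⁴ = 5.670×10⁻⁸×(1121.08)⁴ = 8.96×10⁴ W/m².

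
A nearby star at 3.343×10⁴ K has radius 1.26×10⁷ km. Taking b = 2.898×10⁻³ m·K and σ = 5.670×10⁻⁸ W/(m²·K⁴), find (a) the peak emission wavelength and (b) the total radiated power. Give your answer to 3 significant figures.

λ_max ≈ 86.7 nm; P ≈ 1.41×10³² W

(a) λ_max = b/T = 2.898×10⁻³/3.343×10⁴ = 8.669×10⁻⁸ m = 86.7 nm.
Surface area A = 4πR² = 4π(1.26×10¹⁰ m)² = 1.99504×10²¹ m².
(b) P = σAT⁴ = 5.670×10⁻⁸×1.99504×10²¹×(3.343×10⁴)⁴ = 1.41×10³² W.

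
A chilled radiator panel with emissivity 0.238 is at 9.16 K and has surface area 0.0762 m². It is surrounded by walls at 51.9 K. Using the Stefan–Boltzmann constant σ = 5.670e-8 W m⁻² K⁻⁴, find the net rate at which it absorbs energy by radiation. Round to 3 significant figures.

Net gain ≈ 7.45×10⁻³ W

Area A = 0.0762 m².
Net radiated power P_net = εσA(T⁴ − T₀⁴) = 0.238×5.670×10⁻⁸×0.0762×(9.16⁴ − 51.9⁴).
T⁴ − T₀⁴ = 7040.15 − 7.25553×10⁶ = -7.24849×10⁶ K⁴, so P_net = -7.45×10⁻³ W — negative, meaning a net gain of 7.45×10⁻³ W.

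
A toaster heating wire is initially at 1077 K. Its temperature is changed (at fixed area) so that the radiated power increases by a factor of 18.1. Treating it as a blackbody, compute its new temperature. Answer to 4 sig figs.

P ∝ T⁴, so T₂/T₁ = (P₂/P₁)^(1/4) = (18.1)^(1/4) = 2.06262.
T₂ = 1077 × 2.06262 = 2221 K.

T₂ ≈ 2221 K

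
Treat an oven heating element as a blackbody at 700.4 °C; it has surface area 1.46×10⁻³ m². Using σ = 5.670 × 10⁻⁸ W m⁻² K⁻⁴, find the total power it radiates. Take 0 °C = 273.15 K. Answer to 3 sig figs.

P ≈ 74.4 W

T = 700.4 °C + 273.15 = 973.55 K.
Area A = 1.46×10⁻³ m².
P = σAT⁴ = 5.670×10⁻⁸ × 1.46×10⁻³ × (973.55)⁴ = 74.4 W.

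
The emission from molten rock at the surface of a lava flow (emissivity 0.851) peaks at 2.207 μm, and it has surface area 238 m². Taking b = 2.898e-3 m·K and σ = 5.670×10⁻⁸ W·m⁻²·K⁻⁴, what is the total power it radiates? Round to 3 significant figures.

P ≈ 3.41×10⁷ W

Wien's law: T = b/λ_max = 2.898×10⁻³/2.207×10⁻⁶ = 1313.09 K.
Area A = 238 m².
Then P = εσAT⁴ = 0.851×5.670×10⁻⁸×238×(1313.09)⁴ = 3.41×10⁷ W.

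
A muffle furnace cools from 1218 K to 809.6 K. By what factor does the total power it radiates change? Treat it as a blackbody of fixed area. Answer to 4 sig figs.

P₂/P₁ ≈ 0.1952

P ∝ T⁴, so P₂/P₁ = (T₂/T₁)⁴ = (809.6/1218)⁴ = (0.664696)⁴ = 0.1952.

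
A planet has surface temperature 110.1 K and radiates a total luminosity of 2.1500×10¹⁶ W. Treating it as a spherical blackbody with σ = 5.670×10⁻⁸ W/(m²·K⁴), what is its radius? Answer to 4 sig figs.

L = 4πR²σT⁴ ⇒ R = √(L/(4πσT⁴)).
σT⁴ = 8.33168 W/m², so R = √(2.1500×10¹⁶/(4π×8.33168)) = 1.433×10⁷ m.

R ≈ 1.433×10⁷ m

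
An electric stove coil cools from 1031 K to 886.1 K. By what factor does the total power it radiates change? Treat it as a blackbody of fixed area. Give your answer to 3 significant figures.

P ∝ T⁴, so P₂/P₁ = (T₂/T₁)⁴ = (886.1/1031)⁴ = (0.859457)⁴ = 0.546.

P₂/P₁ ≈ 0.546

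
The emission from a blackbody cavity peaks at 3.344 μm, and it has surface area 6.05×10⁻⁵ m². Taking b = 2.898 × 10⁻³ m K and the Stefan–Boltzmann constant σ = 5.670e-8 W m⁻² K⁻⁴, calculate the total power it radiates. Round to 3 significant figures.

P ≈ 1.93 W

Wien's law: T = b/λ_max = 2.898×10⁻³/3.344×10⁻⁶ = 866.627 K.
Area A = 6.05×10⁻⁵ m².
Then P = σAT⁴ = 5.670×10⁻⁸×6.05×10⁻⁵×(866.627)⁴ = 1.93 W.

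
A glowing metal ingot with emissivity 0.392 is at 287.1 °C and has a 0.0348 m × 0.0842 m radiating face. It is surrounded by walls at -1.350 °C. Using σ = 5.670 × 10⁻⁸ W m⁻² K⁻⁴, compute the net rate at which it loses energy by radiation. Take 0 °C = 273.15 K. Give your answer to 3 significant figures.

T = 287.1 °C + 273.15 = 560.25 K.
Surroundings: T = -1.350 °C + 273.15 = 271.800 K.
Area A = 0.0348 × 0.0842 = 2.93016×10⁻³ m².
Net radiated power P_net = εσA(T⁴ − T₀⁴) = 0.392×5.670×10⁻⁸×2.93016×10⁻³×(560.25⁴ − 271.800⁴).
T⁴ − T₀⁴ = 9.85207×10¹⁰ − 5.45755×10⁹ = 9.30632×10¹⁰ K⁴, so P_net = 6.06 W.

Net loss ≈ 6.06 W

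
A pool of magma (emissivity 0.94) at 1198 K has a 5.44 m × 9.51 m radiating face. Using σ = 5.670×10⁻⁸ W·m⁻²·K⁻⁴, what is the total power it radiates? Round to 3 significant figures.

Area A = 5.44 × 9.51 = 51.7344 m².
P = εσAT⁴ = 0.94 × 5.670×10⁻⁸ × 51.7344 × (1198)⁴ = 5.68×10⁶ W.

P ≈ 5.68×10⁶ W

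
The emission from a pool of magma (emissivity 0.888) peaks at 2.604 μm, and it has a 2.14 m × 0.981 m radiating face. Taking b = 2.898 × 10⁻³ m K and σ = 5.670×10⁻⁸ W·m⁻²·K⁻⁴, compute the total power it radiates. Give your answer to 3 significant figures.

Wien's law: T = b/λ_max = 2.898×10⁻³/2.604×10⁻⁶ = 1112.90 K.
Area A = 2.14 × 0.981 = 2.09934 m².
Then P = εσAT⁴ = 0.888×5.670×10⁻⁸×2.09934×(1112.90)⁴ = 1.62×10⁵ W.

P ≈ 1.62×10⁵ W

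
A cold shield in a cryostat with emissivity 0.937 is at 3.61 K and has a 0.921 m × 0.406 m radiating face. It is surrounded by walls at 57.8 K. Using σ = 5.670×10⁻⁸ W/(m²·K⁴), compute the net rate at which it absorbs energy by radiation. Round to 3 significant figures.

Area A = 0.921 × 0.406 = 0.373926 m².
Net radiated power P_net = εσA(T⁴ − T₀⁴) = 0.937×5.670×10⁻⁸×0.373926×(3.61⁴ − 57.8⁴).
T⁴ − T₀⁴ = 169.836 − 1.11612×10⁷ = -1.11610×10⁷ K⁴, so P_net = -0.222 W — negative, meaning a net gain of 0.222 W.

Net gain ≈ 0.222 W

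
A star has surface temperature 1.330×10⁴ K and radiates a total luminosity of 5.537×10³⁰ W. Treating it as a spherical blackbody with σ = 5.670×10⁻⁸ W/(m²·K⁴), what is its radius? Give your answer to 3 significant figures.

L = 4πR²σT⁴ ⇒ R = √(L/(4πσT⁴)).
σT⁴ = 1.77415×10⁹ W/m², so R = √(5.537×10³⁰/(4π×1.77415×10⁹)) = 1.58×10¹⁰ m.

R ≈ 1.58×10¹⁰ m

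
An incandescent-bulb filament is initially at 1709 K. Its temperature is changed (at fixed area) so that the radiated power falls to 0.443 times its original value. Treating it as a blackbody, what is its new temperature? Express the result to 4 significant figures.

T₂ ≈ 1394 K

P ∝ T⁴, so T₂/T₁ = (P₂/P₁)^(1/4) = (0.443)^(1/4) = 0.815832.
T₂ = 1709 × 0.815832 = 1394 K.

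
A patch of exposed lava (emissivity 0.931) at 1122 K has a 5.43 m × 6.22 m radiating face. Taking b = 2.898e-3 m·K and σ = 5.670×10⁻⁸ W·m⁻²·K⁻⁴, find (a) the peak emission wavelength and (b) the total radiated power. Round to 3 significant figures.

λ_max ≈ 2.58×10³ nm; P ≈ 2.83×10⁶ W

(a) λ_max = b/T = 2.898×10⁻³/1122 = 2.583×10⁻⁶ m = 2.58×10³ nm.
Area A = 5.43 × 6.22 = 33.7746 m².
(b) P = εσAT⁴ = 0.931×5.670×10⁻⁸×33.7746×(1122)⁴ = 2.83×10⁶ W.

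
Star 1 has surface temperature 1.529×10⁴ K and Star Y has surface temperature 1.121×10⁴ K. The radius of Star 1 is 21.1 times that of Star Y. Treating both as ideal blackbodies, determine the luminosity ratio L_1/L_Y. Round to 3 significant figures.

L ∝ R²T⁴, so L_1/L_Y = (R_1/R_Y)²(T_1/T_Y)⁴ = (21.1)² × (1.529×10⁴/1.121×10⁴)⁴ = 445.21 × 3.46105 = 1.54×10³.

L_1/L_Y ≈ 1.54×10³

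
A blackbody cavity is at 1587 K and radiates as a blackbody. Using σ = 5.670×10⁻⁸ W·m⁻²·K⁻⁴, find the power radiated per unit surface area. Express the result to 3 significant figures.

Stefan–Boltzmann: I = σT⁴ = 5.670×10⁻⁸ × (1587)⁴ = 3.60×10⁵ W/m².

I ≈ 3.60×10⁵ W/m²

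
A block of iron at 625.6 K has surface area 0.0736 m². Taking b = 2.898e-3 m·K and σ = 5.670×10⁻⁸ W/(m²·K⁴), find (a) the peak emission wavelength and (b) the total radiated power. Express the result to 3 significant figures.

λ_max ≈ 4.63 μm; P ≈ 639 W

(a) λ_max = b/T = 2.898×10⁻³/625.6 = 4.632×10⁻⁶ m = 4.63 μm.
Area A = 0.0736 m².
(b) P = σAT⁴ = 5.670×10⁻⁸×0.0736×(625.6)⁴ = 639 W.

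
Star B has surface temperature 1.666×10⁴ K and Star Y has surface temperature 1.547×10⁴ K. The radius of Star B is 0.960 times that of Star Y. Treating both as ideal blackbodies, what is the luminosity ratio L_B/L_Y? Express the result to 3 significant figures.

L_B/L_Y ≈ 1.24

L ∝ R²T⁴, so L_B/L_Y = (R_B/R_Y)²(T_B/T_Y)⁴ = (0.960)² × (1.666×10⁴/1.547×10⁴)⁴ = 0.9216 × 1.34505 = 1.24.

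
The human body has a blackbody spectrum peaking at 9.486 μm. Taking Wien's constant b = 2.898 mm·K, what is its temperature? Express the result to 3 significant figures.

T ≈ 306 K

Wien's law gives T = b/λ_max = (2.898×10⁻³ m·K)/(9.486×10⁻⁶ m) = 306 K.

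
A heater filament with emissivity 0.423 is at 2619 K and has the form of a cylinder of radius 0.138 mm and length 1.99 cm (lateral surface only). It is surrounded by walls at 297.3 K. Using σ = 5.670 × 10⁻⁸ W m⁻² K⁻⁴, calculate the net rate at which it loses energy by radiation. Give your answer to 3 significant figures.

Net loss ≈ 19.5 W

Lateral area A = 2πrL = 2π×1.38×10⁻⁴×0.0199 = 1.72549×10⁻⁵ m².
Net radiated power P_net = εσA(T⁴ − T₀⁴) = 0.423×5.670×10⁻⁸×1.72549×10⁻⁵×(2619⁴ − 297.3⁴).
T⁴ − T₀⁴ = 4.70481×10¹³ − 7.81231×10⁹ = 4.70403×10¹³ K⁴, so P_net = 19.5 W.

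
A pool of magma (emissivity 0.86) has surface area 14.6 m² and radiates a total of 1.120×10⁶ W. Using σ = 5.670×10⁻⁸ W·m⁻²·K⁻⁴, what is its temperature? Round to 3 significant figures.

Area A = 14.6 m².
P = εσAT⁴ ⇒ T = (P/(εσA))^(1/4) = (1.120×10⁶/(0.86×5.670×10⁻⁸×14.6))^(1/4) = 1.12×10³ K.

T ≈ 1.12×10³ K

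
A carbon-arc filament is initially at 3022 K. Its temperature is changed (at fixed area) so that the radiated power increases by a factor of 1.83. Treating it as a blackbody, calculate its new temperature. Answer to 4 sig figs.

T₂ ≈ 3515 K

P ∝ T⁴, so T₂/T₁ = (P₂/P₁)^(1/4) = (1.83)^(1/4) = 1.16309.
T₂ = 3022 × 1.16309 = 3515 K.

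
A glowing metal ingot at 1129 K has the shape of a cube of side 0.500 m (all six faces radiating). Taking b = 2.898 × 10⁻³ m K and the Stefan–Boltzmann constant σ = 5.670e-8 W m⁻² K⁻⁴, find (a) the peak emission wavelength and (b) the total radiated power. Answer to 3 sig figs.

(a) λ_max = b/T = 2.898×10⁻³/1129 = 2.567×10⁻⁶ m = 2.57 μm.
Area A = 6s² = 6×(0.500 m)² = 1.5 m².
(b) P = σAT⁴ = 5.670×10⁻⁸×1.5×(1129)⁴ = 1.38×10⁵ W.

λ_max ≈ 2.57 μm; P ≈ 1.38×10⁵ W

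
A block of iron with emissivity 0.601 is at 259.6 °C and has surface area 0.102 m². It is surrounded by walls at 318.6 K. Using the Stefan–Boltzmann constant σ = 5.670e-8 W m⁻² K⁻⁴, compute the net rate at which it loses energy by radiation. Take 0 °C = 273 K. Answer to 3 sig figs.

Net loss ≈ 244 W

T = 259.6 °C + 273 = 532.6 K.
Area A = 0.102 m².
Net radiated power P_net = εσA(T⁴ − T₀⁴) = 0.601×5.670×10⁻⁸×0.102×(532.6⁴ − 318.6⁴).
T⁴ − T₀⁴ = 8.04646×10¹⁰ − 1.03035×10¹⁰ = 7.01611×10¹⁰ K⁴, so P_net = 244 W.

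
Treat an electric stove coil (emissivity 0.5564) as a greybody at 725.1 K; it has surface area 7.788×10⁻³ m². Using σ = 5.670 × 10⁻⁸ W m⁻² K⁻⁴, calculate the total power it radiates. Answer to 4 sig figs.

P ≈ 67.92 W

Area A = 7.788×10⁻³ m².
P = εσAT⁴ = 0.5564 × 5.670×10⁻⁸ × 7.788×10⁻³ × (725.1)⁴ = 67.92 W.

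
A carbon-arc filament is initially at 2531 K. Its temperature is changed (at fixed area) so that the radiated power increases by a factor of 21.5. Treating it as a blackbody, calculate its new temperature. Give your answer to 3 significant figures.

P ∝ T⁴, so T₂/T₁ = (P₂/P₁)^(1/4) = (21.5)^(1/4) = 2.15333.
T₂ = 2531 × 2.15333 = 5.45×10³ K.

T₂ ≈ 5.45×10³ K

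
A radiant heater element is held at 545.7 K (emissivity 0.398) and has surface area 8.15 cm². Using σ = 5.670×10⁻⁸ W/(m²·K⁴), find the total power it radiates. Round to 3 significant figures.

P ≈ 1.63 W

Area A = 8.15 cm² = 8.15×10⁻⁴ m².
P = εσAT⁴ = 0.398 × 5.670×10⁻⁸ × 8.15×10⁻⁴ × (545.7)⁴ = 1.63 W.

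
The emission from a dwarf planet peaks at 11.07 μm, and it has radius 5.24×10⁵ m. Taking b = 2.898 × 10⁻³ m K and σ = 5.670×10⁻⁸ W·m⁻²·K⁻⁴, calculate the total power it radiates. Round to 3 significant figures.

P ≈ 9.19×10¹⁴ W

Wien's law: T = b/λ_max = 2.898×10⁻³/1.107×10⁻⁵ = 261.789 K.
Surface area A = 4πR² = 4π(5.24×10⁵ m)² = 3.45042×10¹² m².
Then P = σAT⁴ = 5.670×10⁻⁸×3.45042×10¹²×(261.789)⁴ = 9.19×10¹⁴ W.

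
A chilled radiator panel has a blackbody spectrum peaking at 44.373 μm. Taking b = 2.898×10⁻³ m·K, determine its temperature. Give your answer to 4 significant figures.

Wien's law gives T = b/λ_max = (2.898×10⁻³ m·K)/(4.4373×10⁻⁵ m) = 65.31 K.

T ≈ 65.31 K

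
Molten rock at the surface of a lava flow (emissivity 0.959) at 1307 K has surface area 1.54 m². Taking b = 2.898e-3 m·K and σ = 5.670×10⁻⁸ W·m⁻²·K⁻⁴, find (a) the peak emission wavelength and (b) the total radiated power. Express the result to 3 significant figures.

(a) λ_max = b/T = 2.898×10⁻³/1307 = 2.217×10⁻⁶ m = 2.22×10³ nm.
Area A = 1.54 m².
(b) P = εσAT⁴ = 0.959×5.670×10⁻⁸×1.54×(1307)⁴ = 2.44×10⁵ W.

λ_max ≈ 2.22×10³ nm; P ≈ 2.44×10⁵ W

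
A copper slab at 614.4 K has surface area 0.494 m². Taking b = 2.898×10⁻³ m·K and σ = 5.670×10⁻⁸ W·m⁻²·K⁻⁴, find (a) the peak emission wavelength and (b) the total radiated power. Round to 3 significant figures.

λ_max ≈ 4.72 μm; P ≈ 3.99×10³ W

(a) λ_max = b/T = 2.898×10⁻³/614.4 = 4.717×10⁻⁶ m = 4.72 μm.
Area A = 0.494 m².
(b) P = σAT⁴ = 5.670×10⁻⁸×0.494×(614.4)⁴ = 3.99×10³ W.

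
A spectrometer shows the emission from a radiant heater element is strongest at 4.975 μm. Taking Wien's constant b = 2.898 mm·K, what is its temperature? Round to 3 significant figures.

T ≈ 583 K

Wien's law gives T = b/λ_max = (2.898×10⁻³ m·K)/(4.975×10⁻⁶ m) = 583 K.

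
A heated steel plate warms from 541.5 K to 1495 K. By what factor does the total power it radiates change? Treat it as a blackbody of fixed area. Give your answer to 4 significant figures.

P ∝ T⁴, so P₂/P₁ = (T₂/T₁)⁴ = (1495/541.5)⁴ = (2.76085)⁴ = 58.10.

P₂/P₁ ≈ 58.10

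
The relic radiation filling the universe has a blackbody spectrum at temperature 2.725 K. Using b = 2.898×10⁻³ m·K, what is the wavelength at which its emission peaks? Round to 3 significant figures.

Wien's displacement law: λ_max = b/T = (2.898×10⁻³ m·K)/(2.725 K) = 1.063×10⁻³ m.
That is 1.06 mm, in the microwave range.

λ_max ≈ 1.06 mm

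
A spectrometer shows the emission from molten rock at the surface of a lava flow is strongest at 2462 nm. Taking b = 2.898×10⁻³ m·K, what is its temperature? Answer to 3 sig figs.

Wien's law gives T = b/λ_max = (2.898×10⁻³ m·K)/(2.462×10⁻⁶ m) = 1.18×10³ K.

T ≈ 1.18×10³ K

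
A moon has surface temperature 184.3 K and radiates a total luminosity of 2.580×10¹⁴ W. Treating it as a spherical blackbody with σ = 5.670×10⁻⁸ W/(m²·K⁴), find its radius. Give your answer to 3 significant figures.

R ≈ 5.60×10⁵ m

L = 4πR²σT⁴ ⇒ R = √(L/(4πσT⁴)).
σT⁴ = 65.4161 W/m², so R = √(2.580×10¹⁴/(4π×65.4161)) = 5.60×10⁵ m.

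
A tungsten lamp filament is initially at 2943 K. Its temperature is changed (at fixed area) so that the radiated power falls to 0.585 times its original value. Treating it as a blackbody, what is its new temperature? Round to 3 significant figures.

T₂ ≈ 2.57×10³ K

P ∝ T⁴, so T₂/T₁ = (P₂/P₁)^(1/4) = (0.585)^(1/4) = 0.874559.
T₂ = 2943 × 0.874559 = 2.57×10³ K.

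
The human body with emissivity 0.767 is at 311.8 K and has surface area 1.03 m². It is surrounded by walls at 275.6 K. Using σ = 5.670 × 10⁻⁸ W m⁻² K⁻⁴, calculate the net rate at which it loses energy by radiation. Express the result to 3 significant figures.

Area A = 1.03 m².
Net radiated power P_net = εσA(T⁴ − T₀⁴) = 0.767×5.670×10⁻⁸×1.03×(311.8⁴ − 275.6⁴).
T⁴ − T₀⁴ = 9.45158×10⁹ − 5.76922×10⁹ = 3.68236×10⁹ K⁴, so P_net = 165 W.

Net loss ≈ 165 W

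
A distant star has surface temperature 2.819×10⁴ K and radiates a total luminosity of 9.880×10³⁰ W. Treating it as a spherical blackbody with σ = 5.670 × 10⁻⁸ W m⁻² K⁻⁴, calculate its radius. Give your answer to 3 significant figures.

R ≈ 4.69×10⁹ m

L = 4πR²σT⁴ ⇒ R = √(L/(4πσT⁴)).
σT⁴ = 3.58066×10¹⁰ W/m², so R = √(9.880×10³⁰/(4π×3.58066×10¹⁰)) = 4.69×10⁹ m.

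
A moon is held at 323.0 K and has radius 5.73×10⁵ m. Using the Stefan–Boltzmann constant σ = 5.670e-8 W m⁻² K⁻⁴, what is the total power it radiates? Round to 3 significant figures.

Surface area A = 4πR² = 4π(5.73×10⁵ m)² = 4.12590×10¹² m².
P = σAT⁴ = 5.670×10⁻⁸ × 4.12590×10¹² × (323.0)⁴ = 2.55×10¹⁵ W.

P ≈ 2.55×10¹⁵ W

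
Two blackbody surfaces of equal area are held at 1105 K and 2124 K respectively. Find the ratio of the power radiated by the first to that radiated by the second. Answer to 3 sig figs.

P₁/P₂ ≈ 0.0733

With equal areas, P₁/P₂ = (T₁/T₂)⁴ = (1105/2124)⁴ = 0.0733.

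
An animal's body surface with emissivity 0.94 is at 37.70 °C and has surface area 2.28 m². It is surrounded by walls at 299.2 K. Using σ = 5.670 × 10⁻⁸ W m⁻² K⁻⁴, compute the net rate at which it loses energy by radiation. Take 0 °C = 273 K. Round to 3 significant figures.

Net loss ≈ 159 W

T = 37.70 °C + 273 = 310.70 K.
Area A = 2.28 m².
Net radiated power P_net = εσA(T⁴ − T₀⁴) = 0.94×5.670×10⁻⁸×2.28×(310.70⁴ − 299.2⁴).
T⁴ − T₀⁴ = 9.31891×10⁹ − 8.01394×10⁹ = 1.30497×10⁹ K⁴, so P_net = 159 W.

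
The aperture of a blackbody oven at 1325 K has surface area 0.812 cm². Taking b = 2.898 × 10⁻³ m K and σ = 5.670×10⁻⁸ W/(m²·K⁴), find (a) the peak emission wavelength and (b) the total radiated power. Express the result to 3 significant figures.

λ_max ≈ 2.19×10³ nm; P ≈ 14.2 W

(a) λ_max = b/T = 2.898×10⁻³/1325 = 2.187×10⁻⁶ m = 2.19×10³ nm.
Area A = 0.812 cm² = 8.12×10⁻⁵ m².
(b) P = σAT⁴ = 5.670×10⁻⁸×8.12×10⁻⁵×(1325)⁴ = 14.2 W.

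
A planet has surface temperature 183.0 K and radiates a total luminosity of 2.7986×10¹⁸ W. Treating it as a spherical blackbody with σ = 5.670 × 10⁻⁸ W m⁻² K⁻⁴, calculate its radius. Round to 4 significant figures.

L = 4πR²σT⁴ ⇒ R = √(L/(4πσT⁴)).
σT⁴ = 63.5898 W/m², so R = √(2.7986×10¹⁸/(4π×63.5898)) = 5.918×10⁷ m.

R ≈ 5.918×10⁷ m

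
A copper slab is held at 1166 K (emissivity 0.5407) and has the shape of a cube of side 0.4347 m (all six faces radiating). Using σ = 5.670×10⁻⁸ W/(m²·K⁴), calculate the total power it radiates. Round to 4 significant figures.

Area A = 6s² = 6×(0.4347 m)² = 1.13378 m².
P = εσAT⁴ = 0.5407 × 5.670×10⁻⁸ × 1.13378 × (1166)⁴ = 6.425×10⁴ W.

P ≈ 6.425×10⁴ W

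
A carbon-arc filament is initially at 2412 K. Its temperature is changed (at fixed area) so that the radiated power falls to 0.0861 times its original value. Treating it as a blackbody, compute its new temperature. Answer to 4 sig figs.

P ∝ T⁴, so T₂/T₁ = (P₂/P₁)^(1/4) = (0.0861)^(1/4) = 0.541690.
T₂ = 2412 × 0.541690 = 1307 K.

T₂ ≈ 1307 K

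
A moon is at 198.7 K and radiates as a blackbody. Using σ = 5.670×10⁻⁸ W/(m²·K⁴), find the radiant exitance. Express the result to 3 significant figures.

I ≈ 88.4 W/m²

Stefan–Boltzmann: I = σT⁴ = 5.670×10⁻⁸ × (198.7)⁴ = 88.4 W/m².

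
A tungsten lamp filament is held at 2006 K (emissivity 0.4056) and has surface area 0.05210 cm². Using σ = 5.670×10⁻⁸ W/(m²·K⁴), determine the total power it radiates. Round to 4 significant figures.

P ≈ 1.940 W

Area A = 0.05210 cm² = 5.210×10⁻⁶ m².
P = εσAT⁴ = 0.4056 × 5.670×10⁻⁸ × 5.210×10⁻⁶ × (2006)⁴ = 1.940 W.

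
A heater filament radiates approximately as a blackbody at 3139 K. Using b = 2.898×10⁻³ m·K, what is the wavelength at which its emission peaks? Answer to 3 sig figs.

Wien's displacement law: λ_max = b/T = (2.898×10⁻³ m·K)/(3139 K) = 9.232×10⁻⁷ m.
That is 923 nm, in the infrared range.

λ_max ≈ 923 nm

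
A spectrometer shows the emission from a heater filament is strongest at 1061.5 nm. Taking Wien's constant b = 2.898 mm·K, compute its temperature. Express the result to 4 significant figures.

Wien's law gives T = b/λ_max = (2.898×10⁻³ m·K)/(1.0615×10⁻⁶ m) = 2730 K.

T ≈ 2730 K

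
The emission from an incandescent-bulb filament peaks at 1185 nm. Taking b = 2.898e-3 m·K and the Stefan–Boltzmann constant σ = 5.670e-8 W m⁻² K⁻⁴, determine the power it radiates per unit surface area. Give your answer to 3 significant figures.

Wien's law: T = b/λ_max = 2.898×10⁻³/1.185×10⁻⁶ = 2445.57 K.
Then I = σT⁴ = 5.670×10⁻⁸×(2445.57)⁴ = 2.03×10⁶ W/m².

I ≈ 2.03×10⁶ W/m²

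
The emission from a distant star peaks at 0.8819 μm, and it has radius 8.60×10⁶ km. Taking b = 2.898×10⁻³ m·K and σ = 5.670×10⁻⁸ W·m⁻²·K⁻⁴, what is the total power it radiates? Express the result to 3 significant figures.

Wien's law: T = b/λ_max = 2.898×10⁻³/8.819×10⁻⁷ = 3286.09 K.
Surface area A = 4πR² = 4π(8.60×10⁹ m)² = 9.29409×10²⁰ m².
Then P = σAT⁴ = 5.670×10⁻⁸×9.29409×10²⁰×(3286.09)⁴ = 6.14×10²⁷ W.

P ≈ 6.14×10²⁷ W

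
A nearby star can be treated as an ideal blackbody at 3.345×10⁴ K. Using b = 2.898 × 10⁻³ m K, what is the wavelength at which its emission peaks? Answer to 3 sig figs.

Wien's displacement law: λ_max = b/T = (2.898×10⁻³ m·K)/(3.345×10⁴ K) = 8.664×10⁻⁸ m.
That is 86.6 nm, in the ultraviolet range.

λ_max ≈ 86.6 nm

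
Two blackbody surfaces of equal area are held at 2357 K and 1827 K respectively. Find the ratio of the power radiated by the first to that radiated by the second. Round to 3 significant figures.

P₁/P₂ ≈ 2.77

With equal areas, P₁/P₂ = (T₁/T₂)⁴ = (2357/1827)⁴ = 2.77.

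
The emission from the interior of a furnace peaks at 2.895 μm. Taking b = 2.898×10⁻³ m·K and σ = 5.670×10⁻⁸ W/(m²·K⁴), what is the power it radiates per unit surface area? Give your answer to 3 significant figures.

I ≈ 5.69×10⁴ W/m²

Wien's law: T = b/λ_max = 2.898×10⁻³/2.895×10⁻⁶ = 1001.04 K.
Then I = σT⁴ = 5.670×10⁻⁸×(1001.04)⁴ = 5.69×10⁴ W/m².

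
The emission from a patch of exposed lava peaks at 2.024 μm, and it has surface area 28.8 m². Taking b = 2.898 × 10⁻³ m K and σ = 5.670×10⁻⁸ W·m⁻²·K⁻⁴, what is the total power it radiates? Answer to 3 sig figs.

P ≈ 6.86×10⁶ W

Wien's law: T = b/λ_max = 2.898×10⁻³/2.024×10⁻⁶ = 1431.82 K.
Area A = 28.8 m².
Then P = σAT⁴ = 5.670×10⁻⁸×28.8×(1431.82)⁴ = 6.86×10⁶ W.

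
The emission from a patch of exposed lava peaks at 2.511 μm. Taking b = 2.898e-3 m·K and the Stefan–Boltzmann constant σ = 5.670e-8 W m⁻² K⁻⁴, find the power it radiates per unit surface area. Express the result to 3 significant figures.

I ≈ 1.01×10⁵ W/m²

Wien's law: T = b/λ_max = 2.898×10⁻³/2.511×10⁻⁶ = 1154.12 K.
Then I = σT⁴ = 5.670×10⁻⁸×(1154.12)⁴ = 1.01×10⁵ W/m².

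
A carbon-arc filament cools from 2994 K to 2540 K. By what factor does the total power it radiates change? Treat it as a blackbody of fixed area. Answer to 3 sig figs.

P ∝ T⁴, so P₂/P₁ = (T₂/T₁)⁴ = (2540/2994)⁴ = (0.848363)⁴ = 0.518.

P₂/P₁ ≈ 0.518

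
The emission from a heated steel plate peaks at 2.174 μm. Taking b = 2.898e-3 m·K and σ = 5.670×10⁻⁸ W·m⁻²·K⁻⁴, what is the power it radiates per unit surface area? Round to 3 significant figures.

Wien's law: T = b/λ_max = 2.898×10⁻³/2.174×10⁻⁶ = 1333.03 K.
Then I = σT⁴ = 5.670×10⁻⁸×(1333.03)⁴ = 1.79×10⁵ W/m².

I ≈ 1.79×10⁵ W/m²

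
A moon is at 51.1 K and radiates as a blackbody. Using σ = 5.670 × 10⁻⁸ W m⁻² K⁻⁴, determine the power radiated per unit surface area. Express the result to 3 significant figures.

Stefan–Boltzmann: I = σT⁴ = 5.670×10⁻⁸ × (51.1)⁴ = 0.387 W/m².

I ≈ 0.387 W/m²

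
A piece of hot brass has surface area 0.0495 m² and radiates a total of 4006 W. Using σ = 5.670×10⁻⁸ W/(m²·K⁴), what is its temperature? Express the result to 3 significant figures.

Area A = 0.0495 m².
P = σAT⁴ ⇒ T = (P/(σA))^(1/4) = (4006/(5.670×10⁻⁸×0.0495))^(1/4) = 1.09×10³ K.

T ≈ 1.09×10³ K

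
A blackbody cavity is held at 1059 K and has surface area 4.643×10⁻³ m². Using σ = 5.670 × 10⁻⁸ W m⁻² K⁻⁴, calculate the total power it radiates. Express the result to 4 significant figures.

P ≈ 331.1 W

Area A = 4.643×10⁻³ m².
P = σAT⁴ = 5.670×10⁻⁸ × 4.643×10⁻³ × (1059)⁴ = 331.1 W.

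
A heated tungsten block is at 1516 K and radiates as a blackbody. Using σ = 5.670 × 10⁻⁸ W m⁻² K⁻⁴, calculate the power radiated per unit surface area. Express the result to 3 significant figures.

Stefan–Boltzmann: I = σT⁴ = 5.670×10⁻⁸ × (1516)⁴ = 2.99×10⁵ W/m².

I ≈ 2.99×10⁵ W/m²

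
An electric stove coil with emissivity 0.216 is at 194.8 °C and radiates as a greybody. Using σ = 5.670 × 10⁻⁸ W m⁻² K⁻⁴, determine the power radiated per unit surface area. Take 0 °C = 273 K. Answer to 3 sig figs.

T = 194.8 °C + 273 = 467.8 K.
Stefan–Boltzmann: I = εσT⁴ = 0.216 × 5.670×10⁻⁸ × (467.8)⁴ = 587 W/m².

I ≈ 587 W/m²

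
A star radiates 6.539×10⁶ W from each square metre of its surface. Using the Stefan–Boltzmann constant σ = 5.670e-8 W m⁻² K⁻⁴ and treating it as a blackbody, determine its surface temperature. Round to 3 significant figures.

T ≈ 3.28×10³ K

I = σT⁴, so T = (I/σ)^(1/4) = (6.539×10⁶/(5.670×10⁻⁸))^(1/4) = 3.28×10³ K.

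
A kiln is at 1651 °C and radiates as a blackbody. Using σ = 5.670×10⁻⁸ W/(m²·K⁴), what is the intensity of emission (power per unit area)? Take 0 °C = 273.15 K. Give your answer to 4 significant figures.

I ≈ 7.772×10⁵ W/m²

T = 1651 °C + 273.15 = 1924.15 K.
Stefan–Boltzmann: I = σT⁴ = 5.670×10⁻⁸ × (1924.15)⁴ = 7.772×10⁵ W/m².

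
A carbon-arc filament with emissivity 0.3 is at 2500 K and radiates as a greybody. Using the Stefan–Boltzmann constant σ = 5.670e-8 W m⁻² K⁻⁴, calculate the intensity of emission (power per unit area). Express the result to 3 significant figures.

I ≈ 6.64×10⁵ W/m²

Stefan–Boltzmann: I = εσT⁴ = 0.3 × 5.670×10⁻⁸ × (2500)⁴ = 6.64×10⁵ W/m².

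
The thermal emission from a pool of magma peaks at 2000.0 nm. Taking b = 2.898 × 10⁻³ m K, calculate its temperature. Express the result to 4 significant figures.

T ≈ 1449 K

Wien's law gives T = b/λ_max = (2.898×10⁻³ m·K)/(2.0000×10⁻⁶ m) = 1449 K.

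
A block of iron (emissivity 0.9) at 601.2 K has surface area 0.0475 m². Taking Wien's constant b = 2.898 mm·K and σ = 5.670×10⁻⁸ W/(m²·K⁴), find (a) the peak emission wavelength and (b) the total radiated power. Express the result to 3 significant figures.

(a) λ_max = b/T = 2.898×10⁻³/601.2 = 4.820×10⁻⁶ m = 4.82 μm.
Area A = 0.0475 m².
(b) P = εσAT⁴ = 0.9×5.670×10⁻⁸×0.0475×(601.2)⁴ = 317 W.

λ_max ≈ 4.82 μm; P ≈ 317 W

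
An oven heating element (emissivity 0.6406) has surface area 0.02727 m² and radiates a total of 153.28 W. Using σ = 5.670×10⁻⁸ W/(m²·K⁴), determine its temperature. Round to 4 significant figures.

T ≈ 627.2 K

Area A = 0.02727 m².
P = εσAT⁴ ⇒ T = (P/(εσA))^(1/4) = (153.28/(0.6406×5.670×10⁻⁸×0.02727))^(1/4) = 627.2 K.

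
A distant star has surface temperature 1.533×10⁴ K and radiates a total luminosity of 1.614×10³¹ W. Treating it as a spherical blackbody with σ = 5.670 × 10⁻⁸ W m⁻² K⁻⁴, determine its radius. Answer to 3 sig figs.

R ≈ 2.03×10¹⁰ m

L = 4πR²σT⁴ ⇒ R = √(L/(4πσT⁴)).
σT⁴ = 3.13149×10⁹ W/m², so R = √(1.614×10³¹/(4π×3.13149×10⁹)) = 2.03×10¹⁰ m.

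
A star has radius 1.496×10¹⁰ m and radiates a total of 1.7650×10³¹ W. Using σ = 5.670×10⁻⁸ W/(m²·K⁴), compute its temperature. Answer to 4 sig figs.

Surface area A = 4πR² = 4π(1.496×10¹⁰ m)² = 2.81237×10²¹ m².
P = σAT⁴ ⇒ T = (P/(σA))^(1/4) = (1.7650×10³¹/(5.670×10⁻⁸×2.81237×10²¹))^(1/4) = 1.824×10⁴ K.

T ≈ 1.824×10⁴ K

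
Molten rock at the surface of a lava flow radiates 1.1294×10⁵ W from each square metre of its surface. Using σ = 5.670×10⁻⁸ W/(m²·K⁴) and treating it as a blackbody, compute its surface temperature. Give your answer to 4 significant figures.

I = σT⁴, so T = (I/σ)^(1/4) = (1.1294×10⁵/(5.670×10⁻⁸))^(1/4) = 1188 K.

T ≈ 1188 K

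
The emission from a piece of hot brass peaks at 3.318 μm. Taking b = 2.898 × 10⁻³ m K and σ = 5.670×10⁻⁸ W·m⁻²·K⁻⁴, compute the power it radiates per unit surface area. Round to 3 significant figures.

I ≈ 3.30×10⁴ W/m²

Wien's law: T = b/λ_max = 2.898×10⁻³/3.318×10⁻⁶ = 873.418 K.
Then I = σT⁴ = 5.670×10⁻⁸×(873.418)⁴ = 3.30×10⁴ W/m².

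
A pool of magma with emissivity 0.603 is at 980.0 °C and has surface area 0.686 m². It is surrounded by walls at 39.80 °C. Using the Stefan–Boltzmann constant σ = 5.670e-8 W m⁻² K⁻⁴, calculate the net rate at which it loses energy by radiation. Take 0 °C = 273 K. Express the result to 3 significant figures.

T = 980.0 °C + 273 = 1253.0 K.
Surroundings: T = 39.80 °C + 273 = 312.80 K.
Area A = 0.686 m².
Net radiated power P_net = εσA(T⁴ − T₀⁴) = 0.603×5.670×10⁻⁸×0.686×(1253.0⁴ − 312.80⁴).
T⁴ − T₀⁴ = 2.46493×10¹² − 9.57342×10⁹ = 2.45536×10¹² K⁴, so P_net = 5.76×10⁴ W.

Net loss ≈ 5.76×10⁴ W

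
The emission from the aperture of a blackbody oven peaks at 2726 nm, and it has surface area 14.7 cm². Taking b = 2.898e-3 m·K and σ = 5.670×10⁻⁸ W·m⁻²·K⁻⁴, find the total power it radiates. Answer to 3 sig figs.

Wien's law: T = b/λ_max = 2.898×10⁻³/2.726×10⁻⁶ = 1063.10 K.
Area A = 14.7 cm² = 1.47×10⁻³ m².
Then P = σAT⁴ = 5.670×10⁻⁸×1.47×10⁻³×(1063.10)⁴ = 106 W.

P ≈ 106 W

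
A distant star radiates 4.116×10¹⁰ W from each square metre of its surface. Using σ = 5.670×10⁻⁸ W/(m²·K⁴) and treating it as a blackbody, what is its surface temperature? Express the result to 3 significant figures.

T ≈ 2.92×10⁴ K

I = σT⁴, so T = (I/σ)^(1/4) = (4.116×10¹⁰/(5.670×10⁻⁸))^(1/4) = 2.92×10⁴ K.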